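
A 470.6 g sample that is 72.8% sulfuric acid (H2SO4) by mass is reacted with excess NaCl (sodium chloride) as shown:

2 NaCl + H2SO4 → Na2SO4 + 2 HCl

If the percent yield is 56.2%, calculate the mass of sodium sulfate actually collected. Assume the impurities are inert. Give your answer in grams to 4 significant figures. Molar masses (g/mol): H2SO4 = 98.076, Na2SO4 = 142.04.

Pure H2SO4 available = 470.6 g × 0.728 = 342.60 g.
n(H2SO4) = 342.60 g / 98.076 g/mol = 3.4932 mol.
From the equation the H2SO4:Na2SO4 mole ratio is 1:1, so n(Na2SO4) = 3.4932 × 1/1 = 3.4932 mol.
Mass of Na2SO4 = 3.4932 mol × 142.04 g/mol = 496.17 g.
Actual mass collected = 496.17 g × 0.562 = 278.85 g.

278.8 g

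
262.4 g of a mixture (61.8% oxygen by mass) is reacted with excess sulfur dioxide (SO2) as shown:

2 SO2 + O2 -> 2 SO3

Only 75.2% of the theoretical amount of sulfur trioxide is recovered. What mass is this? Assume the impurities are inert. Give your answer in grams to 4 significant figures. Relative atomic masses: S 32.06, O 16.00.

610.2 g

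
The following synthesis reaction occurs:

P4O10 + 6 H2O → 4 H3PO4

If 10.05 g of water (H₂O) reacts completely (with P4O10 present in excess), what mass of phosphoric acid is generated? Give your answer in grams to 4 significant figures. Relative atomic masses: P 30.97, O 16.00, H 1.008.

M(H2O) = 2(1.008) + 16.00 = 18.016 g/mol.
M(H3PO4) = 3(1.008) + 30.97 + 4(16.00) = 97.994 g/mol.
n(H2O) = 10.050 g / 18.016 g/mol = 0.55784 mol.
From the equation the H2O:H3PO4 mole ratio is 6:4, so n(H3PO4) = 0.55784 × 4/6 = 0.37189 mol.
Mass of H3PO4 = 0.37189 mol × 97.994 g/mol = 36.443 g.

36.44 g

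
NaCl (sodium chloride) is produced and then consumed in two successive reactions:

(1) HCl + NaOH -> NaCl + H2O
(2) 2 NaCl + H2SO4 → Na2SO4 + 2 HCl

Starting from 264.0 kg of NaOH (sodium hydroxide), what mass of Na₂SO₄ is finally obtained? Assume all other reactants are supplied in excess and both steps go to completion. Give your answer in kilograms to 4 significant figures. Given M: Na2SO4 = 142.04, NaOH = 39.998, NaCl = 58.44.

468.8 kg

264.0 kg = 264000 g.
n(NaOH) = 264000 / 39.998 = 6600.3 mol.
Step 1 gives a 1:1 ratio of NaOH to NaCl, so n(NaCl) = 6600.3 mol.
In step 2 the NaCl:Na2SO4 ratio is 2:1, so n(Na2SO4) = 3300.2 mol.
Mass of Na2SO4 = 3300.2 × 142.04 = 468760 g = 468.8 kg.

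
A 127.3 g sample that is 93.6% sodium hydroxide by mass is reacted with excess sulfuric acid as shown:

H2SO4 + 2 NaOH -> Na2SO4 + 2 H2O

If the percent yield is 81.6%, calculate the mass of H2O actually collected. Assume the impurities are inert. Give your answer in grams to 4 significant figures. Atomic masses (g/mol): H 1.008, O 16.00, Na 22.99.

Pure NaOH available = 127.3 g × 0.936 = 119.15 g.
M(NaOH) = 22.99 + 16.00 + 1.008 = 39.998 g/mol.
M(H2O) = 2(1.008) + 16.00 = 18.016 g/mol.
n(NaOH) = 119.15 g / 39.998 g/mol = 2.9790 mol.
From the equation the NaOH:H2O mole ratio is 2:2, so n(H2O) = 2.9790 × 2/2 = 2.9790 mol.
Mass of H2O = 2.9790 mol × 18.016 g/mol = 53.669 g.
Actual mass collected = 53.669 g × 0.816 = 43.794 g.

43.79 g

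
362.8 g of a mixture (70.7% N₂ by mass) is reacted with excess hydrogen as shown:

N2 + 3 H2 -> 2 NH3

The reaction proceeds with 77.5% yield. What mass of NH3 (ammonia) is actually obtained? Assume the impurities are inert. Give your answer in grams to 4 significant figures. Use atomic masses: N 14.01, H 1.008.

241.7 g

Pure N2 available = 362.8 g × 0.707 = 256.50 g.
M(N2) = 2(14.01) = 28.02 g/mol.
M(NH3) = 14.01 + 3(1.008) = 17.034 g/mol.
n(N2) = 256.50 g / 28.02 g/mol = 9.1542 mol.
From the equation the N2:NH3 mole ratio is 1:2, so n(NH3) = 9.1542 × 2/1 = 18.308 mol.
Mass of NH3 = 18.308 mol × 17.034 g/mol = 311.86 g.
Actual mass collected = 311.86 g × 0.775 = 241.69 g.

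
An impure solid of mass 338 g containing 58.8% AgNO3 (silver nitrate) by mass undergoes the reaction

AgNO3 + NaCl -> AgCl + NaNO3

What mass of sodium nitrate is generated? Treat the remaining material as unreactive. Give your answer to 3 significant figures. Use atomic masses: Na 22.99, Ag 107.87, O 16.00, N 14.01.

99.4 g

Mass of pure AgNO3 = 338 g × 0.588 = 198.7 g.
M(AgNO3) = 107.87 + 14.01 + 3(16.00) = 169.88 g/mol.
M(NaNO3) = 22.99 + 14.01 + 3(16.00) = 85.00 g/mol.
n(AgNO3) = 198.7 g / 169.88 g/mol = 1.170 mol.
From the equation the AgNO3:NaNO3 mole ratio is 1:1, so n(NaNO3) = 1.170 × 1/1 = 1.170 mol.
Mass of NaNO3 = 1.170 mol × 85.00 g/mol = 99.44 g.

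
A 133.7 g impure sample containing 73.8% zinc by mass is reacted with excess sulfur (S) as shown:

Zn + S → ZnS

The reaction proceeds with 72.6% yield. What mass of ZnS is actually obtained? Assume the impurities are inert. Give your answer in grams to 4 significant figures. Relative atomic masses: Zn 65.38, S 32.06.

106.8 g

Pure Zn available = 133.7 g × 0.738 = 98.671 g.
M(Zn) = 65.38 g/mol.
M(ZnS) = 65.38 + 32.06 = 97.44 g/mol.
n(Zn) = 98.671 g / 65.38 g/mol = 1.5092 mol.
From the equation the Zn:ZnS mole ratio is 1:1, so n(ZnS) = 1.5092 × 1/1 = 1.5092 mol.
Mass of ZnS = 1.5092 mol × 97.44 g/mol = 147.06 g.
Actual mass collected = 147.06 g × 0.726 = 106.76 g.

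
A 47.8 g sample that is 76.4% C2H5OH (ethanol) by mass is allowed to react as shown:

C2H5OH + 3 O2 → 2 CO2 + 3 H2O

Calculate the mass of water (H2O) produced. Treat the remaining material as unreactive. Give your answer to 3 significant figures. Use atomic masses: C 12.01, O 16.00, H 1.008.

42.8 g

Mass of pure C2H5OH = 47.8 g × 0.764 = 36.52 g.
M(C2H5OH) = 2(12.01) + 6(1.008) + 16.00 = 46.068 g/mol.
M(H2O) = 2(1.008) + 16.00 = 18.016 g/mol.
n(C2H5OH) = 36.52 g / 46.068 g/mol = 0.7927 mol.
From the equation the C2H5OH:H2O mole ratio is 1:3, so n(H2O) = 0.7927 × 3/1 = 2.378 mol.
Mass of H2O = 2.378 mol × 18.016 g/mol = 42.85 g.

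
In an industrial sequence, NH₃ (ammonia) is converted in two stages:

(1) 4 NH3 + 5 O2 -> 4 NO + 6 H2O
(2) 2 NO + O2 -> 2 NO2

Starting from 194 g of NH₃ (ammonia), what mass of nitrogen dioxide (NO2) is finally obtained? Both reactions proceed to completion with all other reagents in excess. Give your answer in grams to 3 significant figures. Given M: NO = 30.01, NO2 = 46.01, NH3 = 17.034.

n(NH3) = 194.0 / 17.034 = 11.39 mol.
Step 1 gives a 4:4 ratio of NH3 to NO, so n(NO) = 11.39 mol.
In step 2 the NO:NO2 ratio is 2:2, so n(NO2) = 11.39 mol.
Mass of NO2 = 11.39 × 46.01 = 524.0 g.

524 g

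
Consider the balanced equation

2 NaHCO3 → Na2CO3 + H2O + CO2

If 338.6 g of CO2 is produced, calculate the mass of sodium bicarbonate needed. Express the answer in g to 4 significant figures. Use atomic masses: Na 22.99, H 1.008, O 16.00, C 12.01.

M(CO2) = 12.01 + 2(16.00) = 44.01 g/mol.
M(NaHCO3) = 22.99 + 1.008 + 12.01 + 3(16.00) = 84.008 g/mol.
n(CO2) = 338.60 g / 44.01 g/mol = 7.6937 mol.
From the equation the CO2:NaHCO3 mole ratio is 1:2, so n(NaHCO3) = 7.6937 × 2/1 = 15.387 mol.
Mass of NaHCO3 = 15.387 mol × 84.008 g/mol = 1292.7 g.

1293 g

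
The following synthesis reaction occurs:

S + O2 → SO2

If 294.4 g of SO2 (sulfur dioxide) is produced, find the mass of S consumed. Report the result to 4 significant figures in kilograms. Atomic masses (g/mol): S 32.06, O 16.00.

M(SO2) = 32.06 + 2(16.00) = 64.06 g/mol.
M(S) = 32.06 g/mol.
n(SO2) = 294.40 g / 64.06 g/mol = 4.5957 mol.
From the equation the SO2:S mole ratio is 1:1, so n(S) = 4.5957 × 1/1 = 4.5957 mol.
Mass of S = 4.5957 mol × 32.06 g/mol = 147.34 g.
Converting to kg: 147.34 g = 0.1473 kg.

0.1473 kg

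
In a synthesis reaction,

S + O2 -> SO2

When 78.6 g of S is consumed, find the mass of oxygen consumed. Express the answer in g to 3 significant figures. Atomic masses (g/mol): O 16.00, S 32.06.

M(S) = 32.06 g/mol.
M(O2) = 2(16.00) = 32.00 g/mol.
n(S) = 78.60 g / 32.06 g/mol = 2.452 mol.
From the equation the S:O2 mole ratio is 1:1, so n(O2) = 2.452 × 1/1 = 2.452 mol.
Mass of O2 = 2.452 mol × 32.00 g/mol = 78.45 g.

78.5 g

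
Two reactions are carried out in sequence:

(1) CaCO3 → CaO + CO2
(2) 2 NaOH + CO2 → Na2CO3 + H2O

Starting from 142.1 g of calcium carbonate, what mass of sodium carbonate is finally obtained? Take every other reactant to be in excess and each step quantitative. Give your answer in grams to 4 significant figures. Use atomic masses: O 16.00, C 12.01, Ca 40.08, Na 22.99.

150.5 g

M(CaCO3) = 40.08 + 12.01 + 3(16.00) = 100.09 g/mol.
M(Na2CO3) = 2(22.99) + 12.01 + 3(16.00) = 105.99 g/mol.
n(CaCO3) = 142.10 / 100.09 = 1.4197 mol.
Step 1 gives a 1:1 ratio of CaCO3 to CO2, so n(CO2) = 1.4197 mol.
In step 2 the CO2:Na2CO3 ratio is 1:1, so n(Na2CO3) = 1.4197 mol.
Mass of Na2CO3 = 1.4197 × 105.99 = 150.48 g.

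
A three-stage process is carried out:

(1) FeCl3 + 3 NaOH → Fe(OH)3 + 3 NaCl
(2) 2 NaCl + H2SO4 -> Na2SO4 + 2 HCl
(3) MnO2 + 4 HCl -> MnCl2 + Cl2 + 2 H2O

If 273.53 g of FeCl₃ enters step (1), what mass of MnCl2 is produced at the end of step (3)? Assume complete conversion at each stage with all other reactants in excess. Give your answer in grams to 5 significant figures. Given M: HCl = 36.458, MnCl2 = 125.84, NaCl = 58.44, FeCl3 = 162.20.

159.16 g

n(FeCl3) = 273.53 / 162.20 = 1.68637 mol.
Reaction (1): FeCl3→NaCl ratio 1:3 ⇒ n(NaCl) = 5.05912 mol.
Reaction (2): NaCl→HCl ratio 2:2 ⇒ n(HCl) = 5.05912 mol.
Reaction (3): HCl→MnCl2 ratio 4:1 ⇒ n(MnCl2) = 1.26478 mol.
Mass of MnCl2 = 1.26478 × 125.84 = 159.160 g.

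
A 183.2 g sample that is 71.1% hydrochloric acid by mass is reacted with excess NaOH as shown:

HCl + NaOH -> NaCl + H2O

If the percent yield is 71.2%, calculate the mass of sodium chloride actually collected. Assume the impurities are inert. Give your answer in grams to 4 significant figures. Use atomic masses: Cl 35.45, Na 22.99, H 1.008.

Pure HCl available = 183.2 g × 0.711 = 130.26 g.
M(HCl) = 1.008 + 35.45 = 36.458 g/mol.
M(NaCl) = 22.99 + 35.45 = 58.44 g/mol.
n(HCl) = 130.26 g / 36.458 g/mol = 3.5727 mol.
From the equation the HCl:NaCl mole ratio is 1:1, so n(NaCl) = 3.5727 × 1/1 = 3.5727 mol.
Mass of NaCl = 3.5727 mol × 58.44 g/mol = 208.79 g.
Actual mass collected = 208.79 g × 0.712 = 148.66 g.

148.7 g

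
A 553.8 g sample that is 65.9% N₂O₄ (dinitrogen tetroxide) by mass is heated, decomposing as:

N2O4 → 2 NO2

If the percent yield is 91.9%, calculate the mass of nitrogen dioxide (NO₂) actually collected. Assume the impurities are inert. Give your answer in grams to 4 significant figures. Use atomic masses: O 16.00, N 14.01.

Pure N2O4 available = 553.8 g × 0.659 = 364.95 g.
M(N2O4) = 2(14.01) + 4(16.00) = 92.02 g/mol.
M(NO2) = 14.01 + 2(16.00) = 46.01 g/mol.
n(N2O4) = 364.95 g / 92.02 g/mol = 3.9660 mol.
From the equation the N2O4:NO2 mole ratio is 1:2, so n(NO2) = 3.9660 × 2/1 = 7.9321 mol.
Mass of NO2 = 7.9321 mol × 46.01 g/mol = 364.95 g.
Actual mass collected = 364.95 g × 0.919 = 335.39 g.

335.4 g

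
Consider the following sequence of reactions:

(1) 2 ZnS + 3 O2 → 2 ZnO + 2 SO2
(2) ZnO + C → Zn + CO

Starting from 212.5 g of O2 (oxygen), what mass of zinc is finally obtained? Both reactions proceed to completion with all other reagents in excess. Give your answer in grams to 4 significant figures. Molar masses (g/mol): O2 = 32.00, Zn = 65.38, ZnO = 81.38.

289.4 g

n(O2) = 212.50 / 32.00 = 6.6406 mol.
Step 1 gives a 3:2 ratio of O2 to ZnO, so n(ZnO) = 4.4271 mol.
In step 2 the ZnO:Zn ratio is 1:1, so n(Zn) = 4.4271 mol.
Mass of Zn = 4.4271 × 65.38 = 289.44 g.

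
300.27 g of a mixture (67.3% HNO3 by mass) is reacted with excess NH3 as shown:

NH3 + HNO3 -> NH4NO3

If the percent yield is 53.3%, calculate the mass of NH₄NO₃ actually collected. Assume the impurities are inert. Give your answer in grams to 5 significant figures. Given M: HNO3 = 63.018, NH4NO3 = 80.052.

Pure HNO3 available = 300.27 g × 0.673 = 202.082 g.
n(HNO3) = 202.082 g / 63.018 g/mol = 3.20673 mol.
From the equation the HNO3:NH4NO3 mole ratio is 1:1, so n(NH4NO3) = 3.20673 × 1/1 = 3.20673 mol.
Mass of NH4NO3 = 3.20673 mol × 80.052 g/mol = 256.705 g.
Actual mass collected = 256.705 g × 0.533 = 136.824 g.

136.82 g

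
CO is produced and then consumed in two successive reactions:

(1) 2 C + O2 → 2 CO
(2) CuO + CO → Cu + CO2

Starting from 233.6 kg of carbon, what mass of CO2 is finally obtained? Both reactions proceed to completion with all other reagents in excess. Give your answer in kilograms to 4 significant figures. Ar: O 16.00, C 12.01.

856.0 kg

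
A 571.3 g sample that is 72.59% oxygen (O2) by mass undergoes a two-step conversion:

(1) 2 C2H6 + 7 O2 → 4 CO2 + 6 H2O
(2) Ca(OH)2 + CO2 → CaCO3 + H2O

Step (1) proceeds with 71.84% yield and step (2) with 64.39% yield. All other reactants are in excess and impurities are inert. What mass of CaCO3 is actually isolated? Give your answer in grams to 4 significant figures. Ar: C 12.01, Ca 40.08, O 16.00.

342.9 g

Pure O2 = 571.3 × 0.7259 = 414.71 g.
M(O2) = 2(16.00) = 32.00 g/mol.
M(CaCO3) = 40.08 + 12.01 + 3(16.00) = 100.09 g/mol.
n(O2) = 414.71 / 32.00 = 12.960 mol.
Step 1 (O2:CO2 = 7:4): theoretical n(CO2) = 7.4055 mol; at 71.84% yield, n(CO2) = 5.3201 mol.
Step 2 (CO2:CaCO3 = 1:1): theoretical n(CaCO3) = 5.3201 mol, so theoretical mass = 5.3201 × 100.09 = 532.49 g.
At 64.39% yield, actual mass of CaCO3 = 532.49 × 0.6439 = 342.87 g.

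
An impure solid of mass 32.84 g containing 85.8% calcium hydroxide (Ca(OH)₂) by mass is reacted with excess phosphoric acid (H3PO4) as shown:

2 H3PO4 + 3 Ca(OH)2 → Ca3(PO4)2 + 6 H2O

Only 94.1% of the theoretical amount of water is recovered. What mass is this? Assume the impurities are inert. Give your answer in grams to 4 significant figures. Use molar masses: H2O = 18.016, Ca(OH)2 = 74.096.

12.89 g

Pure Ca(OH)2 available = 32.84 g × 0.858 = 28.177 g.
n(Ca(OH)2) = 28.177 g / 74.096 g/mol = 0.38027 mol.
From the equation the Ca(OH)2:H2O mole ratio is 3:6, so n(H2O) = 0.38027 × 6/3 = 0.76055 mol.
Mass of H2O = 0.76055 mol × 18.016 g/mol = 13.702 g.
Actual mass collected = 13.702 g × 0.941 = 12.894 g.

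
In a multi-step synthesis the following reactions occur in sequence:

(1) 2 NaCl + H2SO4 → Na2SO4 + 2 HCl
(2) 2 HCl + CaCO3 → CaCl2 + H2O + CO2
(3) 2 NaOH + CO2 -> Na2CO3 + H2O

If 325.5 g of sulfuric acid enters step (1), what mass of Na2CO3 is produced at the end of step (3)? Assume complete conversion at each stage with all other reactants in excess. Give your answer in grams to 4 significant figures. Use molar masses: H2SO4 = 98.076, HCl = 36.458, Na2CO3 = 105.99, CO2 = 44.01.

n(H2SO4) = 325.5 / 98.076 = 3.3189 mol.
Reaction (1): H2SO4→HCl ratio 1:2 ⇒ n(HCl) = 6.6377 mol.
Reaction (2): HCl→CO2 ratio 2:1 ⇒ n(CO2) = 3.3189 mol.
Reaction (3): CO2→Na2CO3 ratio 1:1 ⇒ n(Na2CO3) = 3.3189 mol.
Mass of Na2CO3 = 3.3189 × 105.99 = 351.77 g.

351.8 g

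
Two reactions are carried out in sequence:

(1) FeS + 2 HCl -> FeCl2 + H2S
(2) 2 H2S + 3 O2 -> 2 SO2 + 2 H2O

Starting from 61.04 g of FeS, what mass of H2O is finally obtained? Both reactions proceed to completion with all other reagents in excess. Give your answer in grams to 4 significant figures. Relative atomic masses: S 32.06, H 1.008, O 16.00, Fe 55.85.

12.51 g

M(FeS) = 55.85 + 32.06 = 87.91 g/mol.
M(H2O) = 2(1.008) + 16.00 = 18.016 g/mol.
n(FeS) = 61.040 / 87.91 = 0.69435 mol.
Step 1 gives a 1:1 ratio of FeS to H2S, so n(H2S) = 0.69435 mol.
In step 2 the H2S:H2O ratio is 2:2, so n(H2O) = 0.69435 mol.
Mass of H2O = 0.69435 × 18.016 = 12.509 g.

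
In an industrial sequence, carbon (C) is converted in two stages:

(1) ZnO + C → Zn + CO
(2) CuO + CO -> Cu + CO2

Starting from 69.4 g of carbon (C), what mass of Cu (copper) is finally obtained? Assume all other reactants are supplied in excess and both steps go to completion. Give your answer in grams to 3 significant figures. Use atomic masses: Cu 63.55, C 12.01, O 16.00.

M(C) = 12.01 g/mol.
M(Cu) = 63.55 g/mol.
n(C) = 69.40 / 12.01 = 5.779 mol.
Step 1 gives a 1:1 ratio of C to CO, so n(CO) = 5.779 mol.
In step 2 the CO:Cu ratio is 1:1, so n(Cu) = 5.779 mol.
Mass of Cu = 5.779 × 63.55 = 367.2 g.

367 g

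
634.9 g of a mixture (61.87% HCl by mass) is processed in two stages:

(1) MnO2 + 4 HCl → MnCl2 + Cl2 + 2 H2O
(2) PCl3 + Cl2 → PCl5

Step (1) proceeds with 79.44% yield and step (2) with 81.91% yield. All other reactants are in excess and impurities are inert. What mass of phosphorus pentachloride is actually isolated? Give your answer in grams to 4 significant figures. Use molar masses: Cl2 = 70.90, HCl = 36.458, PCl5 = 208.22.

Pure HCl = 634.9 × 0.6187 = 392.81 g.
n(HCl) = 392.81 / 36.458 = 10.774 mol.
Step 1 (HCl:Cl2 = 4:1): theoretical n(Cl2) = 2.6936 mol; at 79.44% yield, n(Cl2) = 2.1398 mol.
Step 2 (Cl2:PCl5 = 1:1): theoretical n(PCl5) = 2.1398 mol, so theoretical mass = 2.1398 × 208.22 = 445.55 g.
At 81.91% yield, actual mass of PCl5 = 445.55 × 0.8191 = 364.95 g.

364.9 g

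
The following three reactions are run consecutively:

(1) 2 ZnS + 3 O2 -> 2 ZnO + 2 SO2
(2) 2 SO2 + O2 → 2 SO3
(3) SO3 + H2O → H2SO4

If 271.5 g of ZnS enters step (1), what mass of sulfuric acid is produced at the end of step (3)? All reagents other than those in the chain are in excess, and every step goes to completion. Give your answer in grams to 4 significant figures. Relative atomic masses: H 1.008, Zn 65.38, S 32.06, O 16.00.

273.3 g

M(ZnS) = 65.38 + 32.06 = 97.44 g/mol.
M(H2SO4) = 2(1.008) + 32.06 + 4(16.00) = 98.076 g/mol.
n(ZnS) = 271.5 / 97.44 = 2.7863 mol.
Reaction (1): ZnS→SO2 ratio 2:2 ⇒ n(SO2) = 2.7863 mol.
Reaction (2): SO2→SO3 ratio 2:2 ⇒ n(SO3) = 2.7863 mol.
Reaction (3): SO3→H2SO4 ratio 1:1 ⇒ n(H2SO4) = 2.7863 mol.
Mass of H2SO4 = 2.7863 × 98.076 = 273.27 g.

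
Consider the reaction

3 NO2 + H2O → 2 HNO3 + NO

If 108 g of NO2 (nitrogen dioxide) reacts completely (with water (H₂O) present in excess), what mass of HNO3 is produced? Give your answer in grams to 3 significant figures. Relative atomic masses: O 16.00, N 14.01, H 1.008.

98.6 g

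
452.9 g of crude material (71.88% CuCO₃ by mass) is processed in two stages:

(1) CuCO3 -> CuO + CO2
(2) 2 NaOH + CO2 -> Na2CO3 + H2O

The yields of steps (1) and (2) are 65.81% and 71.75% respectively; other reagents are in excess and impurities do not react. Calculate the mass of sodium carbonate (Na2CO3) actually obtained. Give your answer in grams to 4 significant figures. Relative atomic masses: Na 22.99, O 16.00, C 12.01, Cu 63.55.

Pure CuCO3 = 452.9 × 0.7188 = 325.54 g.
M(CuCO3) = 63.55 + 12.01 + 3(16.00) = 123.56 g/mol.
M(Na2CO3) = 2(22.99) + 12.01 + 3(16.00) = 105.99 g/mol.
n(CuCO3) = 325.54 / 123.56 = 2.6347 mol.
Step 1 (CuCO3:CO2 = 1:1): theoretical n(CO2) = 2.6347 mol; at 65.81% yield, n(CO2) = 1.7339 mol.
Step 2 (CO2:Na2CO3 = 1:1): theoretical n(Na2CO3) = 1.7339 mol, so theoretical mass = 1.7339 × 105.99 = 183.78 g.
At 71.75% yield, actual mass of Na2CO3 = 183.78 × 0.7175 = 131.86 g.

131.9 g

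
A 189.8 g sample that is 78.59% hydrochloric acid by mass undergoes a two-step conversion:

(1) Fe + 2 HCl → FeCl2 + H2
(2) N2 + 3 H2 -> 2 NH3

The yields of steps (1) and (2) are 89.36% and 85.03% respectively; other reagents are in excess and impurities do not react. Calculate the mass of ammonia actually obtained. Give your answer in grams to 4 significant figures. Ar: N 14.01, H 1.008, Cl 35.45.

Pure HCl = 189.8 × 0.7859 = 149.16 g.
M(HCl) = 1.008 + 35.45 = 36.458 g/mol.
M(NH3) = 14.01 + 3(1.008) = 17.034 g/mol.
n(HCl) = 149.16 / 36.458 = 4.0914 mol.
Step 1 (HCl:H2 = 2:1): theoretical n(H2) = 2.0457 mol; at 89.36% yield, n(H2) = 1.8280 mol.
Step 2 (H2:NH3 = 3:2): theoretical n(NH3) = 1.2187 mol, so theoretical mass = 1.2187 × 17.034 = 20.759 g.
At 85.03% yield, actual mass of NH3 = 20.759 × 0.8503 = 17.651 g.

17.65 g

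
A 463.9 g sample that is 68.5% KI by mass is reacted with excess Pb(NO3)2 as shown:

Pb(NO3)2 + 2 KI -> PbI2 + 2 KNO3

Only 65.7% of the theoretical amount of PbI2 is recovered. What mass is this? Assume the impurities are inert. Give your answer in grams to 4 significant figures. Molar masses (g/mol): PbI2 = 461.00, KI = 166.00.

289.9 g

Pure KI available = 463.9 g × 0.685 = 317.77 g.
n(KI) = 317.77 g / 166.00 g/mol = 1.9143 mol.
From the equation the KI:PbI2 mole ratio is 2:1, so n(PbI2) = 1.9143 × 1/2 = 0.95714 mol.
Mass of PbI2 = 0.95714 mol × 461.00 g/mol = 441.24 g.
Actual mass collected = 441.24 g × 0.657 = 289.90 g.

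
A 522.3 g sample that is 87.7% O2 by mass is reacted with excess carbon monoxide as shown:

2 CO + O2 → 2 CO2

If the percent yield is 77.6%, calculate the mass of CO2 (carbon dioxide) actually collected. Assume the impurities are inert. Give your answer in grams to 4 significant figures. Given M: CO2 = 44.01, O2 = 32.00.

Pure O2 available = 522.3 g × 0.877 = 458.06 g.
n(O2) = 458.06 g / 32.00 g/mol = 14.314 mol.
From the equation the O2:CO2 mole ratio is 1:2, so n(CO2) = 14.314 × 2/1 = 28.629 mol.
Mass of CO2 = 28.629 mol × 44.01 g/mol = 1259.9 g.
Actual mass collected = 1259.9 g × 0.776 = 977.72 g.

977.7 g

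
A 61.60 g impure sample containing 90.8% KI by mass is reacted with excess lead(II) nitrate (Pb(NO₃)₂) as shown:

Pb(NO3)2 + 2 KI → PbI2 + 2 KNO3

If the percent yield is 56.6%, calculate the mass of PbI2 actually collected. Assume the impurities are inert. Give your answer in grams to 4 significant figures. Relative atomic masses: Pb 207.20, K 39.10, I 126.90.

Pure KI available = 61.60 g × 0.908 = 55.933 g.
M(KI) = 39.10 + 126.90 = 166.00 g/mol.
M(PbI2) = 207.20 + 2(126.90) = 461.00 g/mol.
n(KI) = 55.933 g / 166.00 g/mol = 0.33694 mol.
From the equation the KI:PbI2 mole ratio is 2:1, so n(PbI2) = 0.33694 × 1/2 = 0.16847 mol.
Mass of PbI2 = 0.16847 mol × 461.00 g/mol = 77.666 g.
Actual mass collected = 77.666 g × 0.566 = 43.959 g.

43.96 g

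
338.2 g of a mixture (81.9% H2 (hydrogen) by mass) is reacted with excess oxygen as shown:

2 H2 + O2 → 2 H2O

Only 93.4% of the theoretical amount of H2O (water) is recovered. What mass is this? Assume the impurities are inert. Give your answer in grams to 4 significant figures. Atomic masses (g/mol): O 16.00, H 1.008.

2312 g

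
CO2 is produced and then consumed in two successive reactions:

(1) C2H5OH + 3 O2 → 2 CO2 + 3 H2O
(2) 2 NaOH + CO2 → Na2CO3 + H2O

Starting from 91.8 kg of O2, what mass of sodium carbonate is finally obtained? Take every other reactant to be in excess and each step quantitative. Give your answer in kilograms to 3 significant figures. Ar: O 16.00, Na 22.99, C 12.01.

203 kg

M(O2) = 2(16.00) = 32.00 g/mol.
M(Na2CO3) = 2(22.99) + 12.01 + 3(16.00) = 105.99 g/mol.
91.8 kg = 91800 g.
n(O2) = 91800 / 32.00 = 2869 mol.
Step 1 gives a 3:2 ratio of O2 to CO2, so n(CO2) = 1912 mol.
In step 2 the CO2:Na2CO3 ratio is 1:1, so n(Na2CO3) = 1912 mol.
Mass of Na2CO3 = 1912 × 105.99 = 202700 g = 203 kg.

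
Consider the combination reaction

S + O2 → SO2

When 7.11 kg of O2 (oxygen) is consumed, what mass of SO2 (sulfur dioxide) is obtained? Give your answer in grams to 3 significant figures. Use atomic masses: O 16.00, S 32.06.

M(O2) = 2(16.00) = 32.00 g/mol.
M(SO2) = 32.06 + 2(16.00) = 64.06 g/mol.
Convert: 7.11 kg = 7110 g.
n(O2) = 7110 g / 32.00 g/mol = 222.2 mol.
From the equation the O2:SO2 mole ratio is 1:1, so n(SO2) = 222.2 × 1/1 = 222.2 mol.
Mass of SO2 = 222.2 mol × 64.06 g/mol = 14230 g.

14200 g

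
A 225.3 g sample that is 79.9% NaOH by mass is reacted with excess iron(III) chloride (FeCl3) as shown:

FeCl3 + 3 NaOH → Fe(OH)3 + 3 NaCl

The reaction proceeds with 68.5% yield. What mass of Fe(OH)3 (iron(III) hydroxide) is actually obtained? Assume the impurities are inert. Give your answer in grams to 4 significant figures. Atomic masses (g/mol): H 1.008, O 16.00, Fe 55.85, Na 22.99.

Pure NaOH available = 225.3 g × 0.799 = 180.01 g.
M(NaOH) = 22.99 + 16.00 + 1.008 = 39.998 g/mol.
M(Fe(OH)3) = 55.85 + 3(16.00) + 3(1.008) = 106.874 g/mol.
n(NaOH) = 180.01 g / 39.998 g/mol = 4.5006 mol.
From the equation the NaOH:Fe(OH)3 mole ratio is 3:1, so n(Fe(OH)3) = 4.5006 × 1/3 = 1.5002 mol.
Mass of Fe(OH)3 = 1.5002 mol × 106.874 g/mol = 160.33 g.
Actual mass collected = 160.33 g × 0.685 = 109.83 g.

109.8 g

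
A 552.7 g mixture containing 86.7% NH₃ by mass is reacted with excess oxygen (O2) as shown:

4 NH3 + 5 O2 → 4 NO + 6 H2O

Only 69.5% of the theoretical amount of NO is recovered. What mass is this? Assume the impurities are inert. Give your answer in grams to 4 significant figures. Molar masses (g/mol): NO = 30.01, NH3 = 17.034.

586.7 g

Pure NH3 available = 552.7 g × 0.867 = 479.19 g.
n(NH3) = 479.19 g / 17.034 g/mol = 28.131 mol.
From the equation the NH3:NO mole ratio is 4:4, so n(NO) = 28.131 × 4/4 = 28.131 mol.
Mass of NO = 28.131 mol × 30.01 g/mol = 844.22 g.
Actual mass collected = 844.22 g × 0.695 = 586.74 g.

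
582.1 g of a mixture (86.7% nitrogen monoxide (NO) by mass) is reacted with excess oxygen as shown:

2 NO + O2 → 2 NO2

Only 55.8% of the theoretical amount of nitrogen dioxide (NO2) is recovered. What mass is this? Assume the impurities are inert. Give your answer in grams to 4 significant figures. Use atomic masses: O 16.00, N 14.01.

431.8 g

Pure NO available = 582.1 g × 0.867 = 504.68 g.
M(NO) = 14.01 + 16.00 = 30.01 g/mol.
M(NO2) = 14.01 + 2(16.00) = 46.01 g/mol.
n(NO) = 504.68 g / 30.01 g/mol = 16.817 mol.
From the equation the NO:NO2 mole ratio is 2:2, so n(NO2) = 16.817 × 2/2 = 16.817 mol.
Mass of NO2 = 16.817 mol × 46.01 g/mol = 773.75 g.
Actual mass collected = 773.75 g × 0.558 = 431.75 g.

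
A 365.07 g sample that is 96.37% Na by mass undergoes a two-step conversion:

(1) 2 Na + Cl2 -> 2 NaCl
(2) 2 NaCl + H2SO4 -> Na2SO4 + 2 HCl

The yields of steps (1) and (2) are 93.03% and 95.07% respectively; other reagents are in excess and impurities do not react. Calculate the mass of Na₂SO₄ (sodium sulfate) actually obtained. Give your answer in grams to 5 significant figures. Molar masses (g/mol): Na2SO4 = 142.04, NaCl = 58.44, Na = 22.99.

961.23 g

Pure Na = 365.07 × 0.9637 = 351.818 g.
n(Na) = 351.818 / 22.99 = 15.3031 mol.
Step 1 (Na:NaCl = 2:2): theoretical n(NaCl) = 15.3031 mol; at 93.03% yield, n(NaCl) = 14.2365 mol.
Step 2 (NaCl:Na2SO4 = 2:1): theoretical n(Na2SO4) = 7.11823 mol, so theoretical mass = 7.11823 × 142.04 = 1011.07 g.
At 95.07% yield, actual mass of Na2SO4 = 1011.07 × 0.9507 = 961.228 g.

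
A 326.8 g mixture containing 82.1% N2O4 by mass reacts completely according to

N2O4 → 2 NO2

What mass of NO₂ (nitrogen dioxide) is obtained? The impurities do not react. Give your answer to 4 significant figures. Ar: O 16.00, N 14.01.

268.3 g

Mass of pure N2O4 = 326.8 g × 0.821 = 268.30 g.
M(N2O4) = 2(14.01) + 4(16.00) = 92.02 g/mol.
M(NO2) = 14.01 + 2(16.00) = 46.01 g/mol.
n(N2O4) = 268.30 g / 92.02 g/mol = 2.9157 mol.
From the equation the N2O4:NO2 mole ratio is 1:2, so n(NO2) = 2.9157 × 2/1 = 5.8314 mol.
Mass of NO2 = 5.8314 mol × 46.01 g/mol = 268.30 g.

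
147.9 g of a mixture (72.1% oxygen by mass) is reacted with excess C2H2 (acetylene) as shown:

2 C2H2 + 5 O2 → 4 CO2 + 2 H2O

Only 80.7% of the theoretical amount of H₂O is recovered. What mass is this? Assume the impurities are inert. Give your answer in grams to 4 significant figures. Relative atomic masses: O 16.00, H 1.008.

Pure O2 available = 147.9 g × 0.721 = 106.64 g.
M(O2) = 2(16.00) = 32.00 g/mol.
M(H2O) = 2(1.008) + 16.00 = 18.016 g/mol.
n(O2) = 106.64 g / 32.00 g/mol = 3.3324 mol.
From the equation the O2:H2O mole ratio is 5:2, so n(H2O) = 3.3324 × 2/5 = 1.3329 mol.
Mass of H2O = 1.3329 mol × 18.016 g/mol = 24.014 g.
Actual mass collected = 24.014 g × 0.807 = 19.380 g.

19.38 g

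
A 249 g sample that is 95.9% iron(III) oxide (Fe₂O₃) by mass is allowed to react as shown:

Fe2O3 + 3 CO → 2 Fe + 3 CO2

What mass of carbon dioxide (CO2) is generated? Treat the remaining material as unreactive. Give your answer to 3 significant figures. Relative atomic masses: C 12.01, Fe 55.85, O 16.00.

197 g

Mass of pure Fe2O3 = 249 g × 0.959 = 238.8 g.
M(Fe2O3) = 2(55.85) + 3(16.00) = 159.70 g/mol.
M(CO2) = 12.01 + 2(16.00) = 44.01 g/mol.
n(Fe2O3) = 238.8 g / 159.70 g/mol = 1.495 mol.
From the equation the Fe2O3:CO2 mole ratio is 1:3, so n(CO2) = 1.495 × 3/1 = 4.486 mol.
Mass of CO2 = 4.486 mol × 44.01 g/mol = 197.4 g.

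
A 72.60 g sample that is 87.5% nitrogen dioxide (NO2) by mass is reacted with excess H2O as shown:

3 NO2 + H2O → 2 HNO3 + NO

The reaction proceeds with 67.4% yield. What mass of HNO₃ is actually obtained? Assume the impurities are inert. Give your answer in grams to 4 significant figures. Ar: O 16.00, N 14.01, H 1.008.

Pure NO2 available = 72.60 g × 0.875 = 63.525 g.
M(NO2) = 14.01 + 2(16.00) = 46.01 g/mol.
M(HNO3) = 1.008 + 14.01 + 3(16.00) = 63.018 g/mol.
n(NO2) = 63.525 g / 46.01 g/mol = 1.3807 mol.
From the equation the NO2:HNO3 mole ratio is 3:2, so n(HNO3) = 1.3807 × 2/3 = 0.92045 mol.
Mass of HNO3 = 0.92045 mol × 63.018 g/mol = 58.005 g.
Actual mass collected = 58.005 g × 0.674 = 39.095 g.

39.10 g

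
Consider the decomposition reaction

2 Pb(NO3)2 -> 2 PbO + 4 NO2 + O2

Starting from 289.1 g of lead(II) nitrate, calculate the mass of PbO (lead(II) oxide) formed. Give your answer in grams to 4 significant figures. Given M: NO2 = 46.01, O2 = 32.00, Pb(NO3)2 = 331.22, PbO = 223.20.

194.8 g

n(Pb(NO3)2) = 289.10 g / 331.22 g/mol = 0.87283 mol.
From the equation the Pb(NO3)2:PbO mole ratio is 2:2, so n(PbO) = 0.87283 × 2/2 = 0.87283 mol.
Mass of PbO = 0.87283 mol × 223.20 g/mol = 194.82 g.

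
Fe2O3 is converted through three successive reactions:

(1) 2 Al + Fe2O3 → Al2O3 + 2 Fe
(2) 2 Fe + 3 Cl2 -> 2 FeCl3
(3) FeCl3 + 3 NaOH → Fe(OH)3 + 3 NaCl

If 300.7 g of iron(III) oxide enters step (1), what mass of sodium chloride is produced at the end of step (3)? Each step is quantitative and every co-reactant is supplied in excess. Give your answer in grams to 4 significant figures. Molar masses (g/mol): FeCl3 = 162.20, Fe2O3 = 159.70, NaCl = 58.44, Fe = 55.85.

n(Fe2O3) = 300.7 / 159.70 = 1.8829 mol.
Reaction (1): Fe2O3→Fe ratio 1:2 ⇒ n(Fe) = 3.7658 mol.
Reaction (2): Fe→FeCl3 ratio 2:2 ⇒ n(FeCl3) = 3.7658 mol.
Reaction (3): FeCl3→NaCl ratio 1:3 ⇒ n(NaCl) = 11.297 mol.
Mass of NaCl = 11.297 × 58.44 = 660.22 g.

660.2 g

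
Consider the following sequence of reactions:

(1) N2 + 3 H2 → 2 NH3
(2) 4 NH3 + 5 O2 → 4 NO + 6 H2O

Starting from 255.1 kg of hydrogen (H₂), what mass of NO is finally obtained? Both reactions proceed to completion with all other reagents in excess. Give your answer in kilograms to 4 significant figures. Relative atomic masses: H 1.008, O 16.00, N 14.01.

2532 kg

M(H2) = 2(1.008) = 2.016 g/mol.
M(NO) = 14.01 + 16.00 = 30.01 g/mol.
255.1 kg = 255100 g.
n(H2) = 255100 / 2.016 = 126540 mol.
Step 1 gives a 3:2 ratio of H2 to NH3, so n(NH3) = 84358 mol.
In step 2 the NH3:NO ratio is 4:4, so n(NO) = 84358 mol.
Mass of NO = 84358 × 30.01 = 2.5316 × 10^6 g = 2532 kg.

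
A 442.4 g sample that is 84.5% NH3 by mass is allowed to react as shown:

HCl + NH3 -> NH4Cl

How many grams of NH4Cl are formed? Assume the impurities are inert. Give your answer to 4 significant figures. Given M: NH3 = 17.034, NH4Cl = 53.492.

1174 g

Mass of pure NH3 = 442.4 g × 0.845 = 373.83 g.
n(NH3) = 373.83 g / 17.034 g/mol = 21.946 mol.
From the equation the NH3:NH4Cl mole ratio is 1:1, so n(NH4Cl) = 21.946 × 1/1 = 21.946 mol.
Mass of NH4Cl = 21.946 mol × 53.492 g/mol = 1173.9 g.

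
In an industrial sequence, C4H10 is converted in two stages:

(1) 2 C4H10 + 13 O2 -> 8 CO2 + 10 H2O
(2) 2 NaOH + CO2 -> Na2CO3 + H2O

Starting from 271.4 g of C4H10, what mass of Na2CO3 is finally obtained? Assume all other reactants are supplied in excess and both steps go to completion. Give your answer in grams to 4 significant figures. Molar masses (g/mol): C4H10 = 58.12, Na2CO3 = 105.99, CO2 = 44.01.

1980 g

n(C4H10) = 271.40 / 58.12 = 4.6696 mol.
Step 1 gives a 2:8 ratio of C4H10 to CO2, so n(CO2) = 18.679 mol.
In step 2 the CO2:Na2CO3 ratio is 1:1, so n(Na2CO3) = 18.679 mol.
Mass of Na2CO3 = 18.679 × 105.99 = 1979.7 g.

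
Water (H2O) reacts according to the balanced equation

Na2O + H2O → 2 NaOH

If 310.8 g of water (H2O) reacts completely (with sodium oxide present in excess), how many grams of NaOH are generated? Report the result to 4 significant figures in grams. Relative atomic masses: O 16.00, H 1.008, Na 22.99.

M(H2O) = 2(1.008) + 16.00 = 18.016 g/mol.
M(NaOH) = 22.99 + 16.00 + 1.008 = 39.998 g/mol.
n(H2O) = 310.80 g / 18.016 g/mol = 17.251 mol.
From the equation the H2O:NaOH mole ratio is 1:2, so n(NaOH) = 17.251 × 2/1 = 34.503 mol.
Mass of NaOH = 34.503 mol × 39.998 g/mol = 1380.0 g.

1380 g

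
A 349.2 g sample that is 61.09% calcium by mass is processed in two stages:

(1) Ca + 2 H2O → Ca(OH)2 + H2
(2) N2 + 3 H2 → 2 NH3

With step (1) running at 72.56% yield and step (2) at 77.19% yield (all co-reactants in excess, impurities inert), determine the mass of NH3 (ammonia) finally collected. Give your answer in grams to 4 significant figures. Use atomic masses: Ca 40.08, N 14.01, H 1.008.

Pure Ca = 349.2 × 0.6109 = 213.33 g.
M(Ca) = 40.08 g/mol.
M(NH3) = 14.01 + 3(1.008) = 17.034 g/mol.
n(Ca) = 213.33 / 40.08 = 5.3225 mol.
Step 1 (Ca:H2 = 1:1): theoretical n(H2) = 5.3225 mol; at 72.56% yield, n(H2) = 3.8620 mol.
Step 2 (H2:NH3 = 3:2): theoretical n(NH3) = 2.5747 mol, so theoretical mass = 2.5747 × 17.034 = 43.857 g.
At 77.19% yield, actual mass of NH3 = 43.857 × 0.7719 = 33.853 g.

33.85 g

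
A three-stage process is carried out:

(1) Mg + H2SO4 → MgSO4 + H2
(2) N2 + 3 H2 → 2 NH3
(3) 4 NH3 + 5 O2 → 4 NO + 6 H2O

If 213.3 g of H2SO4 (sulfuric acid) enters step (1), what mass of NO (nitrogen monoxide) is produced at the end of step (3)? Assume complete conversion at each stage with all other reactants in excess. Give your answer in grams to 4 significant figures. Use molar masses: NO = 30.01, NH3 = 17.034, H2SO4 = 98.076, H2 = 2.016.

43.51 g

n(H2SO4) = 213.3 / 98.076 = 2.1748 mol.
Reaction (1): H2SO4→H2 ratio 1:1 ⇒ n(H2) = 2.1748 mol.
Reaction (2): H2→NH3 ratio 3:2 ⇒ n(NH3) = 1.4499 mol.
Reaction (3): NH3→NO ratio 4:4 ⇒ n(NO) = 1.4499 mol.
Mass of NO = 1.4499 × 30.01 = 43.511 g.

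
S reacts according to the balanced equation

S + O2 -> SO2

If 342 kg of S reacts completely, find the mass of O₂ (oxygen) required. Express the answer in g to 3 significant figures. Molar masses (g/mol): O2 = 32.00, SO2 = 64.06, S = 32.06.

341000 g

Convert: 342 kg = 342000 g.
n(S) = 342000 g / 32.06 g/mol = 10670 mol.
From the equation the S:O2 mole ratio is 1:1, so n(O2) = 10670 × 1/1 = 10670 mol.
Mass of O2 = 10670 mol × 32.00 g/mol = 341400 g.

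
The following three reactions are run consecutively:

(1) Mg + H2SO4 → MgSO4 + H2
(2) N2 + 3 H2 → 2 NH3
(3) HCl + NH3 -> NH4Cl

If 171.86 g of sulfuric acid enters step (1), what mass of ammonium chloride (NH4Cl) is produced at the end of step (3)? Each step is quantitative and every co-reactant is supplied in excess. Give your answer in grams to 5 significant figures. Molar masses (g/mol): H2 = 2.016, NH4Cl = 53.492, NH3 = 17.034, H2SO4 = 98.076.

62.490 g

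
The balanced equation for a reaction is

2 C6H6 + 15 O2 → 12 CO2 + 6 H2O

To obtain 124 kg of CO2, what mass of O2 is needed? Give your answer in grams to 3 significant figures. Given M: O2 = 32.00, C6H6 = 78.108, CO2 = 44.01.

113000 g

Convert: 124 kg = 124000 g.
n(CO2) = 124000 g / 44.01 g/mol = 2818 mol.
From the equation the CO2:O2 mole ratio is 12:15, so n(O2) = 2818 × 15/12 = 3522 mol.
Mass of O2 = 3522 mol × 32.00 g/mol = 112700 g.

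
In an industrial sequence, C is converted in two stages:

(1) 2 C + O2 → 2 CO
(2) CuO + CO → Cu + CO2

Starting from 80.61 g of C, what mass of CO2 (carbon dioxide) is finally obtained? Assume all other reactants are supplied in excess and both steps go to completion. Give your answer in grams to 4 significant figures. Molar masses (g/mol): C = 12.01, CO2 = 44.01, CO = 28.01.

295.4 g

n(C) = 80.610 / 12.01 = 6.7119 mol.
Step 1 gives a 2:2 ratio of C to CO, so n(CO) = 6.7119 mol.
In step 2 the CO:CO2 ratio is 1:1, so n(CO2) = 6.7119 mol.
Mass of CO2 = 6.7119 × 44.01 = 295.39 g.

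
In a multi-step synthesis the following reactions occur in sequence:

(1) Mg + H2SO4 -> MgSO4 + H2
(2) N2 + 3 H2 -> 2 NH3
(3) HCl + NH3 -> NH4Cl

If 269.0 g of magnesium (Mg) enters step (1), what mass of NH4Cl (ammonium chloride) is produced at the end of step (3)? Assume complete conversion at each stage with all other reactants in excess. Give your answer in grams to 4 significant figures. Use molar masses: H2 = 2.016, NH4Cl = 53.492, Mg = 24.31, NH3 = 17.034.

n(Mg) = 269.0 / 24.31 = 11.065 mol.
Reaction (1): Mg→H2 ratio 1:1 ⇒ n(H2) = 11.065 mol.
Reaction (2): H2→NH3 ratio 3:2 ⇒ n(NH3) = 7.3769 mol.
Reaction (3): NH3→NH4Cl ratio 1:1 ⇒ n(NH4Cl) = 7.3769 mol.
Mass of NH4Cl = 7.3769 × 53.492 = 394.61 g.

394.6 g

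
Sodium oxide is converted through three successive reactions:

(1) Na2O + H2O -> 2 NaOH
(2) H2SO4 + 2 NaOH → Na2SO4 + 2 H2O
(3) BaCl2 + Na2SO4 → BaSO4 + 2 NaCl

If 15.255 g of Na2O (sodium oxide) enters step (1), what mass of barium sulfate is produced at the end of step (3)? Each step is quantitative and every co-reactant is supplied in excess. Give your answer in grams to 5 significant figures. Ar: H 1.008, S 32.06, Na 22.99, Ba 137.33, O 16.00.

57.444 g

M(Na2O) = 2(22.99) + 16.00 = 61.98 g/mol.
M(BaSO4) = 137.33 + 32.06 + 4(16.00) = 233.39 g/mol.
n(Na2O) = 15.255 / 61.98 = 0.246128 mol.
Reaction (1): Na2O→NaOH ratio 1:2 ⇒ n(NaOH) = 0.492256 mol.
Reaction (2): NaOH→Na2SO4 ratio 2:1 ⇒ n(Na2SO4) = 0.246128 mol.
Reaction (3): Na2SO4→BaSO4 ratio 1:1 ⇒ n(BaSO4) = 0.246128 mol.
Mass of BaSO4 = 0.246128 × 233.39 = 57.4438 g.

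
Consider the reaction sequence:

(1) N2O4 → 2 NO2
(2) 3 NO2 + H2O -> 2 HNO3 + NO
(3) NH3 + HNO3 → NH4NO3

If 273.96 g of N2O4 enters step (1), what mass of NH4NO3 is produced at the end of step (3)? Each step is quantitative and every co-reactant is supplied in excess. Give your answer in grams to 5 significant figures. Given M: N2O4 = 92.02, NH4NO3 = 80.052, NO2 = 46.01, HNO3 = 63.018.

317.77 g

n(N2O4) = 273.96 / 92.02 = 2.97718 mol.
Reaction (1): N2O4→NO2 ratio 1:2 ⇒ n(NO2) = 5.95436 mol.
Reaction (2): NO2→HNO3 ratio 3:2 ⇒ n(HNO3) = 3.96957 mol.
Reaction (3): HNO3→NH4NO3 ratio 1:1 ⇒ n(NH4NO3) = 3.96957 mol.
Mass of NH4NO3 = 3.96957 × 80.052 = 317.772 g.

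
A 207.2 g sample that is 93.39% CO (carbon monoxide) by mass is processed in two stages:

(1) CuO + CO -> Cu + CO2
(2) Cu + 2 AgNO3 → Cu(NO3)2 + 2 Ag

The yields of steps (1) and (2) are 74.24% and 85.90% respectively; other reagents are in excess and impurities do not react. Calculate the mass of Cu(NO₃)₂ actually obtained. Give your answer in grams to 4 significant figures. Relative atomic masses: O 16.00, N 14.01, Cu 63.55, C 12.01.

826.4 g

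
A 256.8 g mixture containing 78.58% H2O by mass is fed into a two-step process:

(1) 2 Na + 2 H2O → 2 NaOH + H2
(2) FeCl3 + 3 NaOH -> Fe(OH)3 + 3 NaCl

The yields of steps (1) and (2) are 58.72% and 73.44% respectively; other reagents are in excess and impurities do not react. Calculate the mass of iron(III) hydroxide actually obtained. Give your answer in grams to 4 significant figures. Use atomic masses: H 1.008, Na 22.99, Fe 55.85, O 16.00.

172.1 g

Pure H2O = 256.8 × 0.7858 = 201.79 g.
M(H2O) = 2(1.008) + 16.00 = 18.016 g/mol.
M(Fe(OH)3) = 55.85 + 3(16.00) + 3(1.008) = 106.874 g/mol.
n(H2O) = 201.79 / 18.016 = 11.201 mol.
Step 1 (H2O:NaOH = 2:2): theoretical n(NaOH) = 11.201 mol; at 58.72% yield, n(NaOH) = 6.5771 mol.
Step 2 (NaOH:Fe(OH)3 = 3:1): theoretical n(Fe(OH)3) = 2.1924 mol, so theoretical mass = 2.1924 × 106.874 = 234.31 g.
At 73.44% yield, actual mass of Fe(OH)3 = 234.31 × 0.7344 = 172.08 g.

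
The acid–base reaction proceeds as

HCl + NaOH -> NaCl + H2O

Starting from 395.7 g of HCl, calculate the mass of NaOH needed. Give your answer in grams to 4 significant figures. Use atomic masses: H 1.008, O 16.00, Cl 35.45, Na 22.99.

434.1 g

M(HCl) = 1.008 + 35.45 = 36.458 g/mol.
M(NaOH) = 22.99 + 16.00 + 1.008 = 39.998 g/mol.
n(HCl) = 395.70 g / 36.458 g/mol = 10.854 mol.
From the equation the HCl:NaOH mole ratio is 1:1, so n(NaOH) = 10.854 × 1/1 = 10.854 mol.
Mass of NaOH = 10.854 mol × 39.998 g/mol = 434.12 g.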